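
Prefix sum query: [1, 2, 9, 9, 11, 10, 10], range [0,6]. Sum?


Prefix sums: [0, 1, 3, 12, 21, 32, 42, 52]
Sum[0..6] = prefix[7] - prefix[0] = 52 - 0 = 52


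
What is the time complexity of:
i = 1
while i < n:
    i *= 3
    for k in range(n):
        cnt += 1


Per nesting level: O(log n) * O(n) = O(n log n)
Complexity: O(n log n)


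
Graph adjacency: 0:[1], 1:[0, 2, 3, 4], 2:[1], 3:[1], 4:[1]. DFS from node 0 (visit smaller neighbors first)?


DFS stack-based: start with [0]
Visit order: [0, 1, 2, 3, 4]


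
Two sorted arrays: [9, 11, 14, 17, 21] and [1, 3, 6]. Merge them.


Compare heads, take smaller each step.
Merged: [1, 3, 6, 9, 11, 14, 17, 21]


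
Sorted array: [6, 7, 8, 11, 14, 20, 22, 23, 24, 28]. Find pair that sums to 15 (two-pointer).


Two pointers: lo=0, hi=9
Found pair: (7, 8) summing to 15


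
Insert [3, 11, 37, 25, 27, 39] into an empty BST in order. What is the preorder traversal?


Root = 3; build tree by BST insertion.
Preorder traversal: [3, 11, 37, 25, 27, 39]


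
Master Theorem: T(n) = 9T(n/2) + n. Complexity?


a=9, b=2, c=1. log_2(9)=3.170 > c=1. Case 1: O(n^log_b(a)) = O(n^3.170)
Complexity: O(n^3.170)


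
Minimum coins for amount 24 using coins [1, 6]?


dp[0]=0; dp[i]=1+min(dp[i-c] for c in coins)
...dp[19]=4, dp[20]=5, dp[21]=6, dp[22]=7, dp[23]=8, dp[24]=4
Minimum coins for 24 = 4


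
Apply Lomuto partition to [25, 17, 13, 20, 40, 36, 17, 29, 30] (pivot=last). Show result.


Elements <= 30 go left of pivot.
Result: [25, 17, 13, 20, 17, 29, 30, 36, 40], pivot at index 6


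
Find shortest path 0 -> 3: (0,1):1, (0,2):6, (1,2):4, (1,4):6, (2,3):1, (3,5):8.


Dijkstra from 0:
Distances: {0: 0, 1: 1, 2: 5, 3: 6, 4: 7, 5: 14}
Shortest distance to 3 = 6, path = [0, 1, 2, 3]


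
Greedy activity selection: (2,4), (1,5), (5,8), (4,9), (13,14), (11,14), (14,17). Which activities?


Greedy: pick earliest-ending, then skip overlaps.
Selected (4 activities): [(2, 4), (5, 8), (13, 14), (14, 17)]


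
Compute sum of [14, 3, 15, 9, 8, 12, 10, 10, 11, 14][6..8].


Prefix sums: [0, 14, 17, 32, 41, 49, 61, 71, 81, 92, 106]
Sum[6..8] = prefix[9] - prefix[6] = 92 - 61 = 31


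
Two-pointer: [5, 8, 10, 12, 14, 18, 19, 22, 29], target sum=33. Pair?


Two pointers: lo=0, hi=8
Found pair: (14, 19) summing to 33


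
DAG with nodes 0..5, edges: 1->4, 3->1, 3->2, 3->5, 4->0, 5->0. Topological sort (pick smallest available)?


Kahn's algorithm, process smallest node first
Order: [3, 1, 2, 4, 5, 0]


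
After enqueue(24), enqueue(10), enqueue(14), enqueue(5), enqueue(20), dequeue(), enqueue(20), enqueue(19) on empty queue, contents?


enqueue(24) -> [24]
enqueue(10) -> [24, 10]
enqueue(14) -> [24, 10, 14]
enqueue(5) -> [24, 10, 14, 5]
enqueue(20) -> [24, 10, 14, 5, 20]
dequeue() returns 24 -> [10, 14, 5, 20]
enqueue(20) -> [10, 14, 5, 20, 20]
enqueue(19) -> [10, 14, 5, 20, 20, 19]
Final queue (front to back): [10, 14, 5, 20, 20, 19]


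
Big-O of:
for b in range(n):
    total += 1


Per nesting level: O(n) = O(n)
Complexity: O(n)


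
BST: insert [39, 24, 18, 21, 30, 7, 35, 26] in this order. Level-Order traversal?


Root = 39; build tree by BST insertion.
Level-Order traversal: [39, 24, 18, 30, 7, 21, 26, 35]


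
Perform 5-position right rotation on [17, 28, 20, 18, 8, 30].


Right rotate by 5: [28, 20, 18, 8, 30, 17]


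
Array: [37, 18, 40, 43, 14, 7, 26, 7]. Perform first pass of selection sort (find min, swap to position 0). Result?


After one pass: [7, 18, 40, 43, 14, 37, 26, 7]


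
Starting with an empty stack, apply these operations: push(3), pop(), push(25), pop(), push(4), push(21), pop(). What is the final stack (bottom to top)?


push(3) -> [3]
pop() returns 3 -> []
push(25) -> [25]
pop() returns 25 -> []
push(4) -> [4]
push(21) -> [4, 21]
pop() returns 21 -> [4]
Final stack (bottom to top): [4]


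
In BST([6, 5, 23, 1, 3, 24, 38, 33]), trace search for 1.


BST root = 6
Search for 1: compare at each node
Path: [6, 5, 1]


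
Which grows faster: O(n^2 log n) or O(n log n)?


linearithmic grows slower than n^2 log n
O(n log n) is asymptotically smaller; O(n^2 log n) grows faster


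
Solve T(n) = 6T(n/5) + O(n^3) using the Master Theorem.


a=6, b=5, c=3. log_5(6)=1.113 < c=3. Case 3: O(n^c) = O(n^3)
Complexity: O(n^3)


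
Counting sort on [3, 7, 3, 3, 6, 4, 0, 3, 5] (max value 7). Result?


Count array: [1, 0, 0, 4, 1, 1, 1, 1]
Reconstruct: [0, 3, 3, 3, 3, 4, 5, 6, 7]


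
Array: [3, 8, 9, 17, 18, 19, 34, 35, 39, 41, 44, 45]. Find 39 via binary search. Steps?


Search for 39:
[0,11] mid=5 arr[5]=19
[6,11] mid=8 arr[8]=39
Total: 2 comparisons


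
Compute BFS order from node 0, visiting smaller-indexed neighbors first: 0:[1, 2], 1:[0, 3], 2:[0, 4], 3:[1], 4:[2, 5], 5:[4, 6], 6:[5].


BFS queue: start with [0]
Visit order: [0, 1, 2, 3, 4, 5, 6]


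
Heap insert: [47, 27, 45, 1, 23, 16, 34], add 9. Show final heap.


Append 9: [47, 27, 45, 1, 23, 16, 34, 9]
Bubble up: swap idx 7(9) with idx 3(1)
Result: [47, 27, 45, 9, 23, 16, 34, 1]


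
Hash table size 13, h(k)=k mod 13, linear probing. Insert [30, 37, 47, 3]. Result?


Insertions: 30->slot 4; 37->slot 11; 47->slot 8; 3->slot 3
Table: [None, None, None, 3, 30, None, None, None, 47, None, None, 37, None]


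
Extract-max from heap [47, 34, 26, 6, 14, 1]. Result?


Max = 47
Replace root with last, heapify down
Resulting heap: [34, 14, 26, 6, 1]


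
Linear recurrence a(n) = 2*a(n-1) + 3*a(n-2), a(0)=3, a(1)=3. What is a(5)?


Build bottom-up:
...a(3)=39, a(4)=123, a(5)=2*123+3*39=363


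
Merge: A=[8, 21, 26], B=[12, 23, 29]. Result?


Compare heads, take smaller each step.
Merged: [8, 12, 21, 23, 26, 29]


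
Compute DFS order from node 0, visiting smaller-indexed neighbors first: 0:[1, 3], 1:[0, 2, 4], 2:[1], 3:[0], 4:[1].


DFS stack-based: start with [0]
Visit order: [0, 1, 2, 4, 3]


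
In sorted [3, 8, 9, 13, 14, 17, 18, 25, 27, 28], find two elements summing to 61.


Two pointers: lo=0, hi=9
No pair sums to 61


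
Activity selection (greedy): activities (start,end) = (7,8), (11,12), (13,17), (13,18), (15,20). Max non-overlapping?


Greedy: pick earliest-ending, then skip overlaps.
Selected (3 activities): [(7, 8), (11, 12), (13, 17)]


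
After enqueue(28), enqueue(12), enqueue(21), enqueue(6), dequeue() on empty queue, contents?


enqueue(28) -> [28]
enqueue(12) -> [28, 12]
enqueue(21) -> [28, 12, 21]
enqueue(6) -> [28, 12, 21, 6]
dequeue() returns 28 -> [12, 21, 6]
Final queue (front to back): [12, 21, 6]


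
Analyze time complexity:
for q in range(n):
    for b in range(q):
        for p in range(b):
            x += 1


Per nesting level: O(n) * O(n) [triangular over q] * O(n) [triangular over b] = O(n^3)
Complexity: O(n^3)


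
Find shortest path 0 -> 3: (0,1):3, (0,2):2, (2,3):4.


Dijkstra from 0:
Distances: {0: 0, 1: 3, 2: 2, 3: 6}
Shortest distance to 3 = 6, path = [0, 2, 3]


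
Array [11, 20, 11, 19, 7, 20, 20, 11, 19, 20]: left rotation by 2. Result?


Left rotate by 2: [11, 19, 7, 20, 20, 11, 19, 20, 11, 20]


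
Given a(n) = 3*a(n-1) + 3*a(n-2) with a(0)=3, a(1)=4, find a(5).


Build bottom-up:
...a(3)=75, a(4)=288, a(5)=3*288+3*75=1089


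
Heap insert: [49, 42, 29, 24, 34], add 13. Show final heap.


Append 13: [49, 42, 29, 24, 34, 13]
Bubble up: no swaps needed
Result: [49, 42, 29, 24, 34, 13]


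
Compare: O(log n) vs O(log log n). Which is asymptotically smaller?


double-logarithmic grows slower than logarithmic
O(log log n) is asymptotically smaller; O(log n) grows faster


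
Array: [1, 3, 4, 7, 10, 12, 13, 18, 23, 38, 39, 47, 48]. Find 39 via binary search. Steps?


Search for 39:
[0,12] mid=6 arr[6]=13
[7,12] mid=9 arr[9]=38
[10,12] mid=11 arr[11]=47
[10,10] mid=10 arr[10]=39
Total: 4 comparisons


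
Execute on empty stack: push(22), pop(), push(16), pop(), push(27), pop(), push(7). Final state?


push(22) -> [22]
pop() returns 22 -> []
push(16) -> [16]
pop() returns 16 -> []
push(27) -> [27]
pop() returns 27 -> []
push(7) -> [7]
Final stack (bottom to top): [7]


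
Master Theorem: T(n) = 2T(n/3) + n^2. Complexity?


a=2, b=3, c=2. log_3(2)=0.631 < c=2. Case 3: O(n^c) = O(n^2)
Complexity: O(n^2)


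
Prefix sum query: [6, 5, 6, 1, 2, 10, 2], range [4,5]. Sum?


Prefix sums: [0, 6, 11, 17, 18, 20, 30, 32]
Sum[4..5] = prefix[6] - prefix[4] = 30 - 18 = 12


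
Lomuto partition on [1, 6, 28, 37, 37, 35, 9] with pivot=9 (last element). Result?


Elements <= 9 go left of pivot.
Result: [1, 6, 9, 37, 37, 35, 28], pivot at index 2


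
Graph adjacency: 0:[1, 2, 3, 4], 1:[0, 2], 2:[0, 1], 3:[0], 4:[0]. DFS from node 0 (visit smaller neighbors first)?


DFS stack-based: start with [0]
Visit order: [0, 1, 2, 3, 4]


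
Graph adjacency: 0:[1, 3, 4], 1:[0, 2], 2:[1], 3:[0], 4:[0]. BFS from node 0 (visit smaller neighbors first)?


BFS queue: start with [0]
Visit order: [0, 1, 3, 4, 2]


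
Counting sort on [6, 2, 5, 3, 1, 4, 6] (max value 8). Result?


Count array: [0, 1, 1, 1, 1, 1, 2, 0, 0]
Reconstruct: [1, 2, 3, 4, 5, 6, 6]


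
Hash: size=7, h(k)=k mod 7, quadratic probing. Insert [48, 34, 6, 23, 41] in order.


Insertions: 48->slot 6; 34->slot 0; 6->slot 3; 23->slot 2; 41->slot 1
Table: [34, 41, 23, 6, None, None, 48]


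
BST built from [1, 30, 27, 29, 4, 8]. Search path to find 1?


BST root = 1
Search for 1: compare at each node
Path: [1]


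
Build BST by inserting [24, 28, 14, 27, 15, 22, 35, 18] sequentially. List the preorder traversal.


Root = 24; build tree by BST insertion.
Preorder traversal: [24, 14, 15, 22, 18, 28, 27, 35]


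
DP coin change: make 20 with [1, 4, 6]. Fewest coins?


dp[0]=0; dp[i]=1+min(dp[i-c] for c in coins)
...dp[15]=4, dp[16]=3, dp[17]=4, dp[18]=3, dp[19]=4, dp[20]=4
Minimum coins for 20 = 4


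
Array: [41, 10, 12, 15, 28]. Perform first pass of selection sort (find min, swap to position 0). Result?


After one pass: [10, 41, 12, 15, 28]


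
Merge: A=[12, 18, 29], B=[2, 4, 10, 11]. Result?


Compare heads, take smaller each step.
Merged: [2, 4, 10, 11, 12, 18, 29]


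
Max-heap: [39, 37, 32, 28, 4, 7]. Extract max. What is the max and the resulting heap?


Max = 39
Replace root with last, heapify down
Resulting heap: [37, 28, 32, 7, 4]


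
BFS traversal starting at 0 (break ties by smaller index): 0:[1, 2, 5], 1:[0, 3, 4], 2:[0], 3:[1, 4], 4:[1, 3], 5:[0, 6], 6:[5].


BFS queue: start with [0]
Visit order: [0, 1, 2, 5, 3, 4, 6]


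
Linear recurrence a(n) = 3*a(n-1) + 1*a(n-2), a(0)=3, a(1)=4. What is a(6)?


Build bottom-up:
...a(4)=162, a(5)=535, a(6)=3*535+1*162=1767


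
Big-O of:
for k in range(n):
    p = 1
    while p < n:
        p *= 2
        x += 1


Per nesting level: O(n) * O(log n) = O(n log n)
Complexity: O(n log n)


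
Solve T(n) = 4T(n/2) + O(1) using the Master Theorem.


a=4, b=2, c=0. log_2(4)=2 > c=0. Case 1: O(n^log_b(a)) = O(n^2)
Complexity: O(n^2)


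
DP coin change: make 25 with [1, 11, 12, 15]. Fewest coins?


dp[0]=0; dp[i]=1+min(dp[i-c] for c in coins)
...dp[20]=6, dp[21]=7, dp[22]=2, dp[23]=2, dp[24]=2, dp[25]=3
Minimum coins for 25 = 3


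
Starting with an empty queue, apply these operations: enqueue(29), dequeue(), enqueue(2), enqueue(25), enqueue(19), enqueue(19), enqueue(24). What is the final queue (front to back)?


enqueue(29) -> [29]
dequeue() returns 29 -> []
enqueue(2) -> [2]
enqueue(25) -> [2, 25]
enqueue(19) -> [2, 25, 19]
enqueue(19) -> [2, 25, 19, 19]
enqueue(24) -> [2, 25, 19, 19, 24]
Final queue (front to back): [2, 25, 19, 19, 24]


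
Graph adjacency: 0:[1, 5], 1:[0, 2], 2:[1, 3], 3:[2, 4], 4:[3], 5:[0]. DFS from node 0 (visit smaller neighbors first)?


DFS stack-based: start with [0]
Visit order: [0, 1, 2, 3, 4, 5]


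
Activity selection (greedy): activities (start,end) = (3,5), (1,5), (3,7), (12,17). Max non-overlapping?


Greedy: pick earliest-ending, then skip overlaps.
Selected (2 activities): [(3, 5), (12, 17)]


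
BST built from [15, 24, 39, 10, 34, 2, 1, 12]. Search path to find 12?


BST root = 15
Search for 12: compare at each node
Path: [15, 10, 12]


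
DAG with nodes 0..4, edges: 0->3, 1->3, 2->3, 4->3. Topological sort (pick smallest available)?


Kahn's algorithm, process smallest node first
Order: [0, 1, 2, 4, 3]


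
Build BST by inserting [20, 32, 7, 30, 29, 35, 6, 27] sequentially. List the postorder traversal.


Root = 20; build tree by BST insertion.
Postorder traversal: [6, 7, 27, 29, 30, 35, 32, 20]


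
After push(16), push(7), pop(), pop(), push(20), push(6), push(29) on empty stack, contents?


push(16) -> [16]
push(7) -> [16, 7]
pop() returns 7 -> [16]
pop() returns 16 -> []
push(20) -> [20]
push(6) -> [20, 6]
push(29) -> [20, 6, 29]
Final stack (bottom to top): [20, 6, 29]


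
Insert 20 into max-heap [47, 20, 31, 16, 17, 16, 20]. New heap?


Append 20: [47, 20, 31, 16, 17, 16, 20, 20]
Bubble up: swap idx 7(20) with idx 3(16)
Result: [47, 20, 31, 20, 17, 16, 20, 16]


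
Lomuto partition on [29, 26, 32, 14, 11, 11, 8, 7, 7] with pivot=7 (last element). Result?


Elements <= 7 go left of pivot.
Result: [7, 7, 32, 14, 11, 11, 8, 29, 26], pivot at index 1


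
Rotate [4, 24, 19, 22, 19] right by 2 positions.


Right rotate by 2: [22, 19, 4, 24, 19]


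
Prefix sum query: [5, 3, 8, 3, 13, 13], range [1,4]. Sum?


Prefix sums: [0, 5, 8, 16, 19, 32, 45]
Sum[1..4] = prefix[5] - prefix[1] = 32 - 5 = 27


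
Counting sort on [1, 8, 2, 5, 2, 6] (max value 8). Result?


Count array: [0, 1, 2, 0, 0, 1, 1, 0, 1]
Reconstruct: [1, 2, 2, 5, 6, 8]


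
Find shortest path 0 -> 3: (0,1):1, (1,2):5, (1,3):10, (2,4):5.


Dijkstra from 0:
Distances: {0: 0, 1: 1, 2: 6, 3: 11, 4: 11}
Shortest distance to 3 = 11, path = [0, 1, 3]


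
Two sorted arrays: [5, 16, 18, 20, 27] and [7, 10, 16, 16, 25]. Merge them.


Compare heads, take smaller each step.
Merged: [5, 7, 10, 16, 16, 16, 18, 20, 25, 27]


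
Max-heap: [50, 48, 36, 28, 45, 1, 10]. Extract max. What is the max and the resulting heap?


Max = 50
Replace root with last, heapify down
Resulting heap: [48, 45, 36, 28, 10, 1]


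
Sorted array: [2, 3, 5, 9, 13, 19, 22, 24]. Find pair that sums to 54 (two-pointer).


Two pointers: lo=0, hi=7
No pair sums to 54


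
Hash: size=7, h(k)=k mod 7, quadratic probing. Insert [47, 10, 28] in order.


Insertions: 47->slot 5; 10->slot 3; 28->slot 0
Table: [28, None, None, 10, None, 47, None]


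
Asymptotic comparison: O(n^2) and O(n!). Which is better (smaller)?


quadratic grows slower than factorial
O(n^2) is asymptotically smaller; O(n!) grows faster


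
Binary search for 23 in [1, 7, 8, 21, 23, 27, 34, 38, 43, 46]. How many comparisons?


Search for 23:
[0,9] mid=4 arr[4]=23
Total: 1 comparisons


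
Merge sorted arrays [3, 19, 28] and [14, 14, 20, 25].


Compare heads, take smaller each step.
Merged: [3, 14, 14, 19, 20, 25, 28]


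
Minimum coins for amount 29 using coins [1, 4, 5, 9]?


dp[0]=0; dp[i]=1+min(dp[i-c] for c in coins)
...dp[24]=4, dp[25]=5, dp[26]=4, dp[27]=3, dp[28]=4, dp[29]=5
Minimum coins for 29 = 5


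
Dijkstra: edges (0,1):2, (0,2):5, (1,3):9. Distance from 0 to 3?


Dijkstra from 0:
Distances: {0: 0, 1: 2, 2: 5, 3: 11}
Shortest distance to 3 = 11, path = [0, 1, 3]


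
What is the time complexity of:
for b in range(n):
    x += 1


Per nesting level: O(n) = O(n)
Complexity: O(n)


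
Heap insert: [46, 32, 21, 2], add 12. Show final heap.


Append 12: [46, 32, 21, 2, 12]
Bubble up: no swaps needed
Result: [46, 32, 21, 2, 12]


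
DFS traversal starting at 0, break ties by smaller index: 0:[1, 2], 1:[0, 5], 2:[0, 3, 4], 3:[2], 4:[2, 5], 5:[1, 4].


DFS stack-based: start with [0]
Visit order: [0, 1, 5, 4, 2, 3]


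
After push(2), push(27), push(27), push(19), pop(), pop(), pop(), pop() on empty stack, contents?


push(2) -> [2]
push(27) -> [2, 27]
push(27) -> [2, 27, 27]
push(19) -> [2, 27, 27, 19]
pop() returns 19 -> [2, 27, 27]
pop() returns 27 -> [2, 27]
pop() returns 27 -> [2]
pop() returns 2 -> []
Final stack (bottom to top): []


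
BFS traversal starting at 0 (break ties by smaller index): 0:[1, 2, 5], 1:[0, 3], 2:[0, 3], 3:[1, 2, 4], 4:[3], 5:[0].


BFS queue: start with [0]
Visit order: [0, 1, 2, 5, 3, 4]


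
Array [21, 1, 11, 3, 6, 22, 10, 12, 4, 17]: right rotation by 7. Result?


Right rotate by 7: [3, 6, 22, 10, 12, 4, 17, 21, 1, 11]


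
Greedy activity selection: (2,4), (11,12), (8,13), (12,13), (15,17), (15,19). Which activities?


Greedy: pick earliest-ending, then skip overlaps.
Selected (4 activities): [(2, 4), (11, 12), (12, 13), (15, 17)]


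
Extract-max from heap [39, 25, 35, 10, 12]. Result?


Max = 39
Replace root with last, heapify down
Resulting heap: [35, 25, 12, 10]


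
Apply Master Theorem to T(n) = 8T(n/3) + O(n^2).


a=8, b=3, c=2. log_3(8)=1.893 < c=2. Case 3: O(n^c) = O(n^2)
Complexity: O(n^2)


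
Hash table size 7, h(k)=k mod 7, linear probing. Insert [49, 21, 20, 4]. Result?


Insertions: 49->slot 0; 21->slot 1; 20->slot 6; 4->slot 4
Table: [49, 21, None, None, 4, None, 20]


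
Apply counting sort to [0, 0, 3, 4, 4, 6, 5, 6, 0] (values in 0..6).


Count array: [3, 0, 0, 1, 2, 1, 2]
Reconstruct: [0, 0, 0, 3, 4, 4, 5, 6, 6]


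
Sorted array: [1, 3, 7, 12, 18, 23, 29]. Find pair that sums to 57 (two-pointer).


Two pointers: lo=0, hi=6
No pair sums to 57


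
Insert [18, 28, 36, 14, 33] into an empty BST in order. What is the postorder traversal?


Root = 18; build tree by BST insertion.
Postorder traversal: [14, 33, 36, 28, 18]


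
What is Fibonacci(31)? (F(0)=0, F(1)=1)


F(n)=F(n-1)+F(n-2)
...F(29)=514229, F(30)=832040, F(31)=1346269


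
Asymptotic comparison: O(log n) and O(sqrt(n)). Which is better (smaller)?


logarithmic grows slower than sublinear
O(log n) is asymptotically smaller; O(sqrt(n)) grows faster


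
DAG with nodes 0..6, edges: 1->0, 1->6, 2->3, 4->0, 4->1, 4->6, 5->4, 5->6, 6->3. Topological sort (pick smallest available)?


Kahn's algorithm, process smallest node first
Order: [2, 5, 4, 1, 0, 6, 3]


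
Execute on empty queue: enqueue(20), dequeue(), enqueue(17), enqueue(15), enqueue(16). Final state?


enqueue(20) -> [20]
dequeue() returns 20 -> []
enqueue(17) -> [17]
enqueue(15) -> [17, 15]
enqueue(16) -> [17, 15, 16]
Final queue (front to back): [17, 15, 16]


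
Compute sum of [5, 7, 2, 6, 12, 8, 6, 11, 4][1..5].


Prefix sums: [0, 5, 12, 14, 20, 32, 40, 46, 57, 61]
Sum[1..5] = prefix[6] - prefix[1] = 40 - 5 = 35


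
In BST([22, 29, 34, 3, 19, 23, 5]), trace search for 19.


BST root = 22
Search for 19: compare at each node
Path: [22, 3, 19]


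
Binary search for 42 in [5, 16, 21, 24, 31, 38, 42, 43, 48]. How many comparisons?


Search for 42:
[0,8] mid=4 arr[4]=31
[5,8] mid=6 arr[6]=42
Total: 2 comparisons


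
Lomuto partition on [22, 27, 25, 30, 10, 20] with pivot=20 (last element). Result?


Elements <= 20 go left of pivot.
Result: [10, 20, 25, 30, 22, 27], pivot at index 1


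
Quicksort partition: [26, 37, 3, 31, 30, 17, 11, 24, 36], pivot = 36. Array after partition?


Elements <= 36 go left of pivot.
Result: [26, 3, 31, 30, 17, 11, 24, 36, 37], pivot at index 7


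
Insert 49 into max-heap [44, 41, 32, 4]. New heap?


Append 49: [44, 41, 32, 4, 49]
Bubble up: swap idx 4(49) with idx 1(41); swap idx 1(49) with idx 0(44)
Result: [49, 44, 32, 4, 41]


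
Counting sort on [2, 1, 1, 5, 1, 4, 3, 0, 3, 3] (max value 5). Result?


Count array: [1, 3, 1, 3, 1, 1]
Reconstruct: [0, 1, 1, 1, 2, 3, 3, 3, 4, 5]


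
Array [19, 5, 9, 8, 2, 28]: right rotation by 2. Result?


Right rotate by 2: [2, 28, 19, 5, 9, 8]


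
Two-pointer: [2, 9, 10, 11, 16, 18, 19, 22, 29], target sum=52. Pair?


Two pointers: lo=0, hi=8
No pair sums to 52


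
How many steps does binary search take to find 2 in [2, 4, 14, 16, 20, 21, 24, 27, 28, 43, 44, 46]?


Search for 2:
[0,11] mid=5 arr[5]=21
[0,4] mid=2 arr[2]=14
[0,1] mid=0 arr[0]=2
Total: 3 comparisons


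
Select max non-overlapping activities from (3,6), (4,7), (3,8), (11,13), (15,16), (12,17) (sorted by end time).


Greedy: pick earliest-ending, then skip overlaps.
Selected (3 activities): [(3, 6), (11, 13), (15, 16)]


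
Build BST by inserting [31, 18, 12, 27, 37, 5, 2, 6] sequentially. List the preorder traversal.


Root = 31; build tree by BST insertion.
Preorder traversal: [31, 18, 12, 5, 2, 6, 27, 37]


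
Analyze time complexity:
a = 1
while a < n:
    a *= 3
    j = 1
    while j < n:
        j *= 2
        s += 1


Per nesting level: O(log n) * O(log n) = O((log n)^2)
Complexity: O((log n)^2)


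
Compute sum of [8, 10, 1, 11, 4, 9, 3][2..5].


Prefix sums: [0, 8, 18, 19, 30, 34, 43, 46]
Sum[2..5] = prefix[6] - prefix[2] = 43 - 18 = 25


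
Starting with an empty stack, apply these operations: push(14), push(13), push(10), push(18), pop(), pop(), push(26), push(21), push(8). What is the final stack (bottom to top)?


push(14) -> [14]
push(13) -> [14, 13]
push(10) -> [14, 13, 10]
push(18) -> [14, 13, 10, 18]
pop() returns 18 -> [14, 13, 10]
pop() returns 10 -> [14, 13]
push(26) -> [14, 13, 26]
push(21) -> [14, 13, 26, 21]
push(8) -> [14, 13, 26, 21, 8]
Final stack (bottom to top): [14, 13, 26, 21, 8]


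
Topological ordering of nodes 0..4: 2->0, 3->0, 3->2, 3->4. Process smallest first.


Kahn's algorithm, process smallest node first
Order: [1, 3, 2, 0, 4]


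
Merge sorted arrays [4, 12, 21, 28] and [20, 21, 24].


Compare heads, take smaller each step.
Merged: [4, 12, 20, 21, 21, 24, 28]


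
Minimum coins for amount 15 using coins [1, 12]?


dp[0]=0; dp[i]=1+min(dp[i-c] for c in coins)
...dp[10]=10, dp[11]=11, dp[12]=1, dp[13]=2, dp[14]=3, dp[15]=4
Minimum coins for 15 = 4


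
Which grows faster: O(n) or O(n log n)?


linear grows slower than linearithmic
O(n) is asymptotically smaller; O(n log n) grows faster


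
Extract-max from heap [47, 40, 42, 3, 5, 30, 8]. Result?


Max = 47
Replace root with last, heapify down
Resulting heap: [42, 40, 30, 3, 5, 8]


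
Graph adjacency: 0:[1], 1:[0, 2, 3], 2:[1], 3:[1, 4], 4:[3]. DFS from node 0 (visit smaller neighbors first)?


DFS stack-based: start with [0]
Visit order: [0, 1, 2, 3, 4]


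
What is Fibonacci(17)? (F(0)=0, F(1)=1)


F(n)=F(n-1)+F(n-2)
...F(15)=610, F(16)=987, F(17)=1597


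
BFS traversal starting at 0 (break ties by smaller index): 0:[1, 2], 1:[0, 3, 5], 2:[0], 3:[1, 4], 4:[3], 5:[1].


BFS queue: start with [0]
Visit order: [0, 1, 2, 3, 5, 4]


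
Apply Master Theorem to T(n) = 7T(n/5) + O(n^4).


a=7, b=5, c=4. log_5(7)=1.209 < c=4. Case 3: O(n^c) = O(n^4)
Complexity: O(n^4)


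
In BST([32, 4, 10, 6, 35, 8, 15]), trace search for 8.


BST root = 32
Search for 8: compare at each node
Path: [32, 4, 10, 6, 8]


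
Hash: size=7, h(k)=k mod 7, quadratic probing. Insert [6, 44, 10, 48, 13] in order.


Insertions: 6->slot 6; 44->slot 2; 10->slot 3; 48->slot 0; 13->slot 1
Table: [48, 13, 44, 10, None, None, 6]


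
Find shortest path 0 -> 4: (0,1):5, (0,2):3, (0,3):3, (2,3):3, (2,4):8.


Dijkstra from 0:
Distances: {0: 0, 1: 5, 2: 3, 3: 3, 4: 11}
Shortest distance to 4 = 11, path = [0, 2, 4]


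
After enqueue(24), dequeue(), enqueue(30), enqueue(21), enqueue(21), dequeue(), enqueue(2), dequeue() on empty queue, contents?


enqueue(24) -> [24]
dequeue() returns 24 -> []
enqueue(30) -> [30]
enqueue(21) -> [30, 21]
enqueue(21) -> [30, 21, 21]
dequeue() returns 30 -> [21, 21]
enqueue(2) -> [21, 21, 2]
dequeue() returns 21 -> [21, 2]
Final queue (front to back): [21, 2]


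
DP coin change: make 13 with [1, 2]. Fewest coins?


dp[0]=0; dp[i]=1+min(dp[i-c] for c in coins)
...dp[8]=4, dp[9]=5, dp[10]=5, dp[11]=6, dp[12]=6, dp[13]=7
Minimum coins for 13 = 7


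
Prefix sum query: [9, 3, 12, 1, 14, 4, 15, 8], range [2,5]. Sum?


Prefix sums: [0, 9, 12, 24, 25, 39, 43, 58, 66]
Sum[2..5] = prefix[6] - prefix[2] = 43 - 12 = 31


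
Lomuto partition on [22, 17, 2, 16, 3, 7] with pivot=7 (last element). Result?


Elements <= 7 go left of pivot.
Result: [2, 3, 7, 16, 17, 22], pivot at index 2


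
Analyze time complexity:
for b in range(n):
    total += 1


Per nesting level: O(n) = O(n)
Complexity: O(n)


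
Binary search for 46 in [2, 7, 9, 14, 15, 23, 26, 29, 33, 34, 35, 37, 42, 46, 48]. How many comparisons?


Search for 46:
[0,14] mid=7 arr[7]=29
[8,14] mid=11 arr[11]=37
[12,14] mid=13 arr[13]=46
Total: 3 comparisons


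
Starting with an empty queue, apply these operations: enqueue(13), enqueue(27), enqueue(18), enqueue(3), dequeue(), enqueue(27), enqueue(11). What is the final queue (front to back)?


enqueue(13) -> [13]
enqueue(27) -> [13, 27]
enqueue(18) -> [13, 27, 18]
enqueue(3) -> [13, 27, 18, 3]
dequeue() returns 13 -> [27, 18, 3]
enqueue(27) -> [27, 18, 3, 27]
enqueue(11) -> [27, 18, 3, 27, 11]
Final queue (front to back): [27, 18, 3, 27, 11]


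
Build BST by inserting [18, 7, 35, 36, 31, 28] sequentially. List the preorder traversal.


Root = 18; build tree by BST insertion.
Preorder traversal: [18, 7, 35, 31, 28, 36]


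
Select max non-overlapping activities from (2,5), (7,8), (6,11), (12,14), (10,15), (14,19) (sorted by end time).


Greedy: pick earliest-ending, then skip overlaps.
Selected (4 activities): [(2, 5), (7, 8), (12, 14), (14, 19)]


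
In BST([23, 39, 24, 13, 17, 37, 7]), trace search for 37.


BST root = 23
Search for 37: compare at each node
Path: [23, 39, 24, 37]


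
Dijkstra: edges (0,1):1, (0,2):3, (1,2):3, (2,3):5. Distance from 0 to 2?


Dijkstra from 0:
Distances: {0: 0, 1: 1, 2: 3, 3: 8}
Shortest distance to 2 = 3, path = [0, 2]


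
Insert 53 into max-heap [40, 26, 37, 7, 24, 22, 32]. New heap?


Append 53: [40, 26, 37, 7, 24, 22, 32, 53]
Bubble up: swap idx 7(53) with idx 3(7); swap idx 3(53) with idx 1(26); swap idx 1(53) with idx 0(40)
Result: [53, 40, 37, 26, 24, 22, 32, 7]


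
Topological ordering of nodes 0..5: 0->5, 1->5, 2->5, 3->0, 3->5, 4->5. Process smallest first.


Kahn's algorithm, process smallest node first
Order: [1, 2, 3, 0, 4, 5]


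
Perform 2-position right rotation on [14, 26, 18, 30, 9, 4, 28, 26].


Right rotate by 2: [28, 26, 14, 26, 18, 30, 9, 4]


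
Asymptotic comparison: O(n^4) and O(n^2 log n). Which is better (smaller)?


n^2 log n grows slower than quartic
O(n^2 log n) is asymptotically smaller; O(n^4) grows faster


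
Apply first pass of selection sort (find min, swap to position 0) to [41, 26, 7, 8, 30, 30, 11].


After one pass: [7, 26, 41, 8, 30, 30, 11]


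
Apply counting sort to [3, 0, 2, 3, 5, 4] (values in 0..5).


Count array: [1, 0, 1, 2, 1, 1]
Reconstruct: [0, 2, 3, 3, 4, 5]


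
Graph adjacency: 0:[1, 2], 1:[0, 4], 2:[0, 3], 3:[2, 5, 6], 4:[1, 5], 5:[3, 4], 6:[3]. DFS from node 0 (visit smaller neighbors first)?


DFS stack-based: start with [0]
Visit order: [0, 1, 4, 5, 3, 2, 6]


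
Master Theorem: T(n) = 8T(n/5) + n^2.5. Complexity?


a=8, b=5, c=2.5. log_5(8)=1.292 < c=2.5. Case 3: O(n^c) = O(n^2.500)
Complexity: O(n^2.500)


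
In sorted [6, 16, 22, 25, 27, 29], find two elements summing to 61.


Two pointers: lo=0, hi=5
No pair sums to 61


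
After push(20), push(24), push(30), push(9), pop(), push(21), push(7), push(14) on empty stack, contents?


push(20) -> [20]
push(24) -> [20, 24]
push(30) -> [20, 24, 30]
push(9) -> [20, 24, 30, 9]
pop() returns 9 -> [20, 24, 30]
push(21) -> [20, 24, 30, 21]
push(7) -> [20, 24, 30, 21, 7]
push(14) -> [20, 24, 30, 21, 7, 14]
Final stack (bottom to top): [20, 24, 30, 21, 7, 14]


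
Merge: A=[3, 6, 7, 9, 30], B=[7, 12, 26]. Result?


Compare heads, take smaller each step.
Merged: [3, 6, 7, 7, 9, 12, 26, 30]


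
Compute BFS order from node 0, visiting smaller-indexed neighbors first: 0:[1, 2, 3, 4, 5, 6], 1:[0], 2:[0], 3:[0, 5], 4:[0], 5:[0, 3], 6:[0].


BFS queue: start with [0]
Visit order: [0, 1, 2, 3, 4, 5, 6]


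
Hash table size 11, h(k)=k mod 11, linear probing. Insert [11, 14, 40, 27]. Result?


Insertions: 11->slot 0; 14->slot 3; 40->slot 7; 27->slot 5
Table: [11, None, None, 14, None, 27, None, 40, None, None, None]


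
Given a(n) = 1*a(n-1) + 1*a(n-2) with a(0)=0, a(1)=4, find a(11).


Build bottom-up:
...a(9)=136, a(10)=220, a(11)=1*220+1*136=356


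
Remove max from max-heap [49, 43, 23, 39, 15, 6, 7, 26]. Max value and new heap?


Max = 49
Replace root with last, heapify down
Resulting heap: [43, 39, 23, 26, 15, 6, 7]


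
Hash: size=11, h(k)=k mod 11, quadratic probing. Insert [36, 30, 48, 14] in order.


Insertions: 36->slot 3; 30->slot 8; 48->slot 4; 14->slot 7
Table: [None, None, None, 36, 48, None, None, 14, 30, None, None]


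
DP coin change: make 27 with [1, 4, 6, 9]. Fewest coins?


dp[0]=0; dp[i]=1+min(dp[i-c] for c in coins)
...dp[22]=3, dp[23]=4, dp[24]=3, dp[25]=4, dp[26]=4, dp[27]=3
Minimum coins for 27 = 3


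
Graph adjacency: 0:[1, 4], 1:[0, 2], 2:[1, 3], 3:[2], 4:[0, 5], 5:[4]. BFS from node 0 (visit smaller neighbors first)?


BFS queue: start with [0]
Visit order: [0, 1, 4, 2, 5, 3]


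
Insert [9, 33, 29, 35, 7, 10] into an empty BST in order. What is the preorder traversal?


Root = 9; build tree by BST insertion.
Preorder traversal: [9, 7, 33, 29, 10, 35]


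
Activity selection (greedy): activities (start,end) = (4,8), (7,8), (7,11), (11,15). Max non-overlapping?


Greedy: pick earliest-ending, then skip overlaps.
Selected (2 activities): [(4, 8), (11, 15)]


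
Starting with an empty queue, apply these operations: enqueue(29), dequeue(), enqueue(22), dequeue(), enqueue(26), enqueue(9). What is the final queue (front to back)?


enqueue(29) -> [29]
dequeue() returns 29 -> []
enqueue(22) -> [22]
dequeue() returns 22 -> []
enqueue(26) -> [26]
enqueue(9) -> [26, 9]
Final queue (front to back): [26, 9]


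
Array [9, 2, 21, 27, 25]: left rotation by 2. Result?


Left rotate by 2: [21, 27, 25, 9, 2]


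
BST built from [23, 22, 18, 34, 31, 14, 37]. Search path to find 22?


BST root = 23
Search for 22: compare at each node
Path: [23, 22]


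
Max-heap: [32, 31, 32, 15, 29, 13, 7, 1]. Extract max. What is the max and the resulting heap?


Max = 32
Replace root with last, heapify down
Resulting heap: [32, 31, 13, 15, 29, 1, 7]


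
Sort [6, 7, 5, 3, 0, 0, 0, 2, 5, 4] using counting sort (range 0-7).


Count array: [3, 0, 1, 1, 1, 2, 1, 1]
Reconstruct: [0, 0, 0, 2, 3, 4, 5, 5, 6, 7]


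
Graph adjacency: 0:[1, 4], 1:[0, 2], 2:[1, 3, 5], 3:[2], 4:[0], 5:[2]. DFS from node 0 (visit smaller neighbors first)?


DFS stack-based: start with [0]
Visit order: [0, 1, 2, 3, 5, 4]


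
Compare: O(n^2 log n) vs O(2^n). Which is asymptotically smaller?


n^2 log n grows slower than exponential
O(n^2 log n) is asymptotically smaller; O(2^n) grows faster


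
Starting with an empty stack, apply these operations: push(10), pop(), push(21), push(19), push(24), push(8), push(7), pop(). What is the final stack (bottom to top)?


push(10) -> [10]
pop() returns 10 -> []
push(21) -> [21]
push(19) -> [21, 19]
push(24) -> [21, 19, 24]
push(8) -> [21, 19, 24, 8]
push(7) -> [21, 19, 24, 8, 7]
pop() returns 7 -> [21, 19, 24, 8]
Final stack (bottom to top): [21, 19, 24, 8]


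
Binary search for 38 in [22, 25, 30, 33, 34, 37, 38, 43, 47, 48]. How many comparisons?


Search for 38:
[0,9] mid=4 arr[4]=34
[5,9] mid=7 arr[7]=43
[5,6] mid=5 arr[5]=37
[6,6] mid=6 arr[6]=38
Total: 4 comparisons


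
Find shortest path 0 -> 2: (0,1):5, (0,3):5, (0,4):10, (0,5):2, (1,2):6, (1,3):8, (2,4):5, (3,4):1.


Dijkstra from 0:
Distances: {0: 0, 1: 5, 2: 11, 3: 5, 4: 6, 5: 2}
Shortest distance to 2 = 11, path = [0, 1, 2]


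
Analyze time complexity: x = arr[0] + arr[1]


Analysis: constant-time operation, no loop
Complexity: O(1)


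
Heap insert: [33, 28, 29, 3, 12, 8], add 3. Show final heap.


Append 3: [33, 28, 29, 3, 12, 8, 3]
Bubble up: no swaps needed
Result: [33, 28, 29, 3, 12, 8, 3]


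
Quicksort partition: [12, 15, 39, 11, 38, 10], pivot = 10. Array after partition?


Elements <= 10 go left of pivot.
Result: [10, 15, 39, 11, 38, 12], pivot at index 0


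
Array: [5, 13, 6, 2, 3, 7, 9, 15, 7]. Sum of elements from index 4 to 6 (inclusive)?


Prefix sums: [0, 5, 18, 24, 26, 29, 36, 45, 60, 67]
Sum[4..6] = prefix[7] - prefix[4] = 45 - 26 = 19


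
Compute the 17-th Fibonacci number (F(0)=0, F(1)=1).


F(n)=F(n-1)+F(n-2)
...F(15)=610, F(16)=987, F(17)=1597


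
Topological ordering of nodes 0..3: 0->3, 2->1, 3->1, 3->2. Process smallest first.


Kahn's algorithm, process smallest node first
Order: [0, 3, 2, 1]


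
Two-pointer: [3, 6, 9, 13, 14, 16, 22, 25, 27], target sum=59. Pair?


Two pointers: lo=0, hi=8
No pair sums to 59


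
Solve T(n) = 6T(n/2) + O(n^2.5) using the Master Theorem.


a=6, b=2, c=2.5. log_2(6)=2.585 > c=2.5. Case 1: O(n^log_b(a)) = O(n^2.585)
Complexity: O(n^2.585)


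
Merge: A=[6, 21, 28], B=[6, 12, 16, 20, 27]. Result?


Compare heads, take smaller each step.
Merged: [6, 6, 12, 16, 20, 21, 27, 28]


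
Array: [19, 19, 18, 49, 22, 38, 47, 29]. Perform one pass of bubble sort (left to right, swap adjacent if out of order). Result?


After one pass: [19, 18, 19, 22, 38, 47, 29, 49]


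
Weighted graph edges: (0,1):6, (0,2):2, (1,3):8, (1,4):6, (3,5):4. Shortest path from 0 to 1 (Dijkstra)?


Dijkstra from 0:
Distances: {0: 0, 1: 6, 2: 2, 3: 14, 4: 12, 5: 18}
Shortest distance to 1 = 6, path = [0, 1]


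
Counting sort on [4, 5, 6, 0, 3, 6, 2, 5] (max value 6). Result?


Count array: [1, 0, 1, 1, 1, 2, 2]
Reconstruct: [0, 2, 3, 4, 5, 5, 6, 6]


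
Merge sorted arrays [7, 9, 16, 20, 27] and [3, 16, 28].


Compare heads, take smaller each step.
Merged: [3, 7, 9, 16, 16, 20, 27, 28]


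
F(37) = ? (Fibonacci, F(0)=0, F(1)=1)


F(n)=F(n-1)+F(n-2)
...F(35)=9227465, F(36)=14930352, F(37)=24157817


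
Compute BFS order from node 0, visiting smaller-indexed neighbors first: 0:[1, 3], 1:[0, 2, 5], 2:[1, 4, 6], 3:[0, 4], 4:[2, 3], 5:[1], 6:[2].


BFS queue: start with [0]
Visit order: [0, 1, 3, 2, 5, 4, 6]


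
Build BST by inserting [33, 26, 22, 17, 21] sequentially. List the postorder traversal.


Root = 33; build tree by BST insertion.
Postorder traversal: [21, 17, 22, 26, 33]


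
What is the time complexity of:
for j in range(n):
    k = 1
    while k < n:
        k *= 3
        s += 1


Per nesting level: O(n) * O(log n) = O(n log n)
Complexity: O(n log n)


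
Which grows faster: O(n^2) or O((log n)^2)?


polylogarithmic grows slower than quadratic
O((log n)^2) is asymptotically smaller; O(n^2) grows faster


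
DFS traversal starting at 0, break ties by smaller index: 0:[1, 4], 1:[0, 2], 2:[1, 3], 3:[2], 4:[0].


DFS stack-based: start with [0]
Visit order: [0, 1, 2, 3, 4]


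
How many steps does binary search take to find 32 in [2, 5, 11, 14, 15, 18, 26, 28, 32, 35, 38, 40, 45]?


Search for 32:
[0,12] mid=6 arr[6]=26
[7,12] mid=9 arr[9]=35
[7,8] mid=7 arr[7]=28
[8,8] mid=8 arr[8]=32
Total: 4 comparisons


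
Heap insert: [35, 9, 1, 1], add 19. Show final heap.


Append 19: [35, 9, 1, 1, 19]
Bubble up: swap idx 4(19) with idx 1(9)
Result: [35, 19, 1, 1, 9]


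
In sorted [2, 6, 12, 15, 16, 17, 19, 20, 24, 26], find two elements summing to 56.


Two pointers: lo=0, hi=9
No pair sums to 56


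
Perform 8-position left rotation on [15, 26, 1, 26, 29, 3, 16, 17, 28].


Left rotate by 8: [28, 15, 26, 1, 26, 29, 3, 16, 17]


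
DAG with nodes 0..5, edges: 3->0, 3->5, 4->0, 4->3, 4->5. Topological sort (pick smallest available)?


Kahn's algorithm, process smallest node first
Order: [1, 2, 4, 3, 0, 5]


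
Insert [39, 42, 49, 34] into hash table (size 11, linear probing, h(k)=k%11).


Insertions: 39->slot 6; 42->slot 9; 49->slot 5; 34->slot 1
Table: [None, 34, None, None, None, 49, 39, None, None, 42, None]


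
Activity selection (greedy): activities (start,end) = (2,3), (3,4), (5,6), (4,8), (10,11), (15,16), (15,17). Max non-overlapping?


Greedy: pick earliest-ending, then skip overlaps.
Selected (5 activities): [(2, 3), (3, 4), (5, 6), (10, 11), (15, 16)]


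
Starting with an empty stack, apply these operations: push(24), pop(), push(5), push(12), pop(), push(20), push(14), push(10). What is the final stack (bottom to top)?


push(24) -> [24]
pop() returns 24 -> []
push(5) -> [5]
push(12) -> [5, 12]
pop() returns 12 -> [5]
push(20) -> [5, 20]
push(14) -> [5, 20, 14]
push(10) -> [5, 20, 14, 10]
Final stack (bottom to top): [5, 20, 14, 10]


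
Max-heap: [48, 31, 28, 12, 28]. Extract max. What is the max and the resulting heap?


Max = 48
Replace root with last, heapify down
Resulting heap: [31, 28, 28, 12]


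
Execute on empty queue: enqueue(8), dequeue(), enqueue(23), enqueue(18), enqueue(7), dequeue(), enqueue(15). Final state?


enqueue(8) -> [8]
dequeue() returns 8 -> []
enqueue(23) -> [23]
enqueue(18) -> [23, 18]
enqueue(7) -> [23, 18, 7]
dequeue() returns 23 -> [18, 7]
enqueue(15) -> [18, 7, 15]
Final queue (front to back): [18, 7, 15]


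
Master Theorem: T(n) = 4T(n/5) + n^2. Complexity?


a=4, b=5, c=2. log_5(4)=0.861 < c=2. Case 3: O(n^c) = O(n^2)
Complexity: O(n^2)


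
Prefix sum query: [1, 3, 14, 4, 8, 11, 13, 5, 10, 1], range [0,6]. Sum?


Prefix sums: [0, 1, 4, 18, 22, 30, 41, 54, 59, 69, 70]
Sum[0..6] = prefix[7] - prefix[0] = 54 - 0 = 54


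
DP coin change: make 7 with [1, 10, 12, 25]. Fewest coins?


dp[0]=0; dp[i]=1+min(dp[i-c] for c in coins)
...dp[2]=2, dp[3]=3, dp[4]=4, dp[5]=5, dp[6]=6, dp[7]=7
Minimum coins for 7 = 7


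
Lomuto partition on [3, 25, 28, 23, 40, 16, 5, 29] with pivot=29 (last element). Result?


Elements <= 29 go left of pivot.
Result: [3, 25, 28, 23, 16, 5, 29, 40], pivot at index 6


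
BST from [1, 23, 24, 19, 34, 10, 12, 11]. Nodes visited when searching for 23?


BST root = 1
Search for 23: compare at each node
Path: [1, 23]


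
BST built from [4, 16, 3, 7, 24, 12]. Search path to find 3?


BST root = 4
Search for 3: compare at each node
Path: [4, 3]


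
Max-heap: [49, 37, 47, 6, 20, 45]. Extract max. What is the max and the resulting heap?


Max = 49
Replace root with last, heapify down
Resulting heap: [47, 37, 45, 6, 20]


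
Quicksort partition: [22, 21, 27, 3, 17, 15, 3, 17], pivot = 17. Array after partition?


Elements <= 17 go left of pivot.
Result: [3, 17, 15, 3, 17, 27, 22, 21], pivot at index 4


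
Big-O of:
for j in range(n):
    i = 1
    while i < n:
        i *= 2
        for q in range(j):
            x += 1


Per nesting level: O(n) * O(log n) * O(n) [triangular over j] = O(n^2 log n)
Complexity: O(n^2 log n)


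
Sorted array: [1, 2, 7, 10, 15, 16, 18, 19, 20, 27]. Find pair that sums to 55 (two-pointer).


Two pointers: lo=0, hi=9
No pair sums to 55


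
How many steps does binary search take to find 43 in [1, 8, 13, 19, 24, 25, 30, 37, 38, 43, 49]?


Search for 43:
[0,10] mid=5 arr[5]=25
[6,10] mid=8 arr[8]=38
[9,10] mid=9 arr[9]=43
Total: 3 comparisons


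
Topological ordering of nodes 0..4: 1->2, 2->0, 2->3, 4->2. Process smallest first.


Kahn's algorithm, process smallest node first
Order: [1, 4, 2, 0, 3]
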